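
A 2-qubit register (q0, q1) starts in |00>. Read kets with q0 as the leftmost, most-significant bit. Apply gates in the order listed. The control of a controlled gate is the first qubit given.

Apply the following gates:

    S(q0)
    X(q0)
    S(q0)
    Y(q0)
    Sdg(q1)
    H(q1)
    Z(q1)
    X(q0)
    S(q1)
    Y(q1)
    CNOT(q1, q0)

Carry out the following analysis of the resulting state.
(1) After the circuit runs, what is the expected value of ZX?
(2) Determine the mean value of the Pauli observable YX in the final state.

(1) In the final state, ZX has expectation 0.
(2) The observable YX averages to 1.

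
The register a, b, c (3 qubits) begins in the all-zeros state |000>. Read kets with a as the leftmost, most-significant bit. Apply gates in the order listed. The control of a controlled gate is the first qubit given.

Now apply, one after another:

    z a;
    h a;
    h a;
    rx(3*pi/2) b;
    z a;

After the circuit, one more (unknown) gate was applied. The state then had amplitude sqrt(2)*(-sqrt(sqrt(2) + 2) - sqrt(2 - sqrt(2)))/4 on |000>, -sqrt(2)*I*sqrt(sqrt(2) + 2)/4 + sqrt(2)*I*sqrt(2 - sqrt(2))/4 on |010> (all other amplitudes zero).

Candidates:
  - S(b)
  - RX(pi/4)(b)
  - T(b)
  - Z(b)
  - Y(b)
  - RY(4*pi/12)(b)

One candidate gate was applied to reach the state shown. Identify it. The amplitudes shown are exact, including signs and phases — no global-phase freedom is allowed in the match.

The applied gate was RX(pi/4)(b). Key observation: gates 2-3 undo each other exactly, leaving only the rest of the circuit to track.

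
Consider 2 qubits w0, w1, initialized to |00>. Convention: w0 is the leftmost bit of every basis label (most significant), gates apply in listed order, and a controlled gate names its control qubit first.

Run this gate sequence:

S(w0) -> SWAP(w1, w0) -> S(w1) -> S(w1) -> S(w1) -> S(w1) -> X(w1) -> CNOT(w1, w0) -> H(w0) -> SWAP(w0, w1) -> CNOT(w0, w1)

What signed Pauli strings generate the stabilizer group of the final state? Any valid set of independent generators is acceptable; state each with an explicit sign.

The stabilizer group can be generated by -IX, -ZI, among other valid generating sets.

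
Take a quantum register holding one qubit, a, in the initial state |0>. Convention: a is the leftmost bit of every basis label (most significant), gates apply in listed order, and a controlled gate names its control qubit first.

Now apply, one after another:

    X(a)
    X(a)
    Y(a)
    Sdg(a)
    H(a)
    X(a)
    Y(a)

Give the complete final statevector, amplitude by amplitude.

The resulting statevector has amplitude -sqrt(2)*I/2 on |0>, -sqrt(2)*I/2 on |1>.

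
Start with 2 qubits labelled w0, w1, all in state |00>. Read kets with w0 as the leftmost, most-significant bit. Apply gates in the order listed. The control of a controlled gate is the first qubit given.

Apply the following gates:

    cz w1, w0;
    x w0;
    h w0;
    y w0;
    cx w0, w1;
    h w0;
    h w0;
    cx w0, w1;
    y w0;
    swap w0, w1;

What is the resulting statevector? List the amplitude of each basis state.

After the circuit, the state carries amplitude sqrt(2)/2 on |00>, -sqrt(2)/2 on |01>, 0 on |10>, 0 on |11>. Key observation: the block from step 4 through step 9 cancels to the identity and can be dropped.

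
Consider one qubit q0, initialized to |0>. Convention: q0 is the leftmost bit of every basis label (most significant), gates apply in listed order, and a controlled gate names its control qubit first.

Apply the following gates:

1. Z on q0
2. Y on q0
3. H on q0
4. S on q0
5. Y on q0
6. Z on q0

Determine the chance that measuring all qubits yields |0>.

A full measurement returns |0> with probability 1/2.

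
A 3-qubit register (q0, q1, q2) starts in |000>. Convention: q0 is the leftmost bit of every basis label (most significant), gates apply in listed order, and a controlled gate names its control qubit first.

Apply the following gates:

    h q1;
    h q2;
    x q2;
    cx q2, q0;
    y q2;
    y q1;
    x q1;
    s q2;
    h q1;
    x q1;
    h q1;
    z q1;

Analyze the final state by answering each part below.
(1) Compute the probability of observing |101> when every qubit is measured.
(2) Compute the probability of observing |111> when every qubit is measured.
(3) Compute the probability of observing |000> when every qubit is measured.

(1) A full measurement returns |101> with probability 0.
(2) A full measurement returns |111> with probability 0.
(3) A full measurement returns |000> with probability 0.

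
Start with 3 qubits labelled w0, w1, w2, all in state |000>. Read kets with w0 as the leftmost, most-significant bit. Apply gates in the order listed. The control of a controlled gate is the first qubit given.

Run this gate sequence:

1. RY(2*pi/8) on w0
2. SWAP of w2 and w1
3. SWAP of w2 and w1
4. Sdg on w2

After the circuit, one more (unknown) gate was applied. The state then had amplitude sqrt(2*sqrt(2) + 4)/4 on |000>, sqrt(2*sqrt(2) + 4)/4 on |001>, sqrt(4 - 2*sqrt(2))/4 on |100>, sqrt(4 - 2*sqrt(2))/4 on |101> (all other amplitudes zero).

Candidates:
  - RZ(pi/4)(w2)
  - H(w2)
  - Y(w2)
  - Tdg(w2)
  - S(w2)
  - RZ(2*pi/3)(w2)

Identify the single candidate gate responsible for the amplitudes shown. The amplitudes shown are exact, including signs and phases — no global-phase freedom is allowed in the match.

The applied gate was H(w2). Key observation: steps 2-3 multiply out to the identity, so the circuit reduces to the remaining gates.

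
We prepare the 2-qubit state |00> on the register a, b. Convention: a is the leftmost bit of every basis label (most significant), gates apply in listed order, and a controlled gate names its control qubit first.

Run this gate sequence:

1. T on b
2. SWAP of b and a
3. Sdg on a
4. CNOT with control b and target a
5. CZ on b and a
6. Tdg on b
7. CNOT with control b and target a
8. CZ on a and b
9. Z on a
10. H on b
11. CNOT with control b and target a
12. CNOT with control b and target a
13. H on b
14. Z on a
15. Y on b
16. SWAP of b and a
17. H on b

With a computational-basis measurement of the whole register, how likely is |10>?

A full measurement returns |10> with probability 1/2. Key observation: gates 9-14 undo each other exactly, leaving only the rest of the circuit to track.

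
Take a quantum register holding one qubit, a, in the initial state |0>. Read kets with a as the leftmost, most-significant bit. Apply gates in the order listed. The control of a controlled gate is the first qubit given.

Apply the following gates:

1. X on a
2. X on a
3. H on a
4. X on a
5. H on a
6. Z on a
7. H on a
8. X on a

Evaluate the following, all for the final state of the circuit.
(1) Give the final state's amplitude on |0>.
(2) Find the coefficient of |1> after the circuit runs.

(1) The amplitude on |0> is sqrt(2)/2.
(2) The final state's coefficient on |1> equals sqrt(2)/2.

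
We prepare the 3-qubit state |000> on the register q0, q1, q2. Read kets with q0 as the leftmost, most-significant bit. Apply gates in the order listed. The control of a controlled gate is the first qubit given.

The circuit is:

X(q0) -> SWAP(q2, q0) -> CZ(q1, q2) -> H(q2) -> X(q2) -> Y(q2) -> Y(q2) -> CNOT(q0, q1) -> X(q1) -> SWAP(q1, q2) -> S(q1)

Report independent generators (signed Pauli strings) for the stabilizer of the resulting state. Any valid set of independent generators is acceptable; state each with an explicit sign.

The final state is stabilized by the group generated by -IYI, +ZII, -IIZ; other independent generating sets are equally valid.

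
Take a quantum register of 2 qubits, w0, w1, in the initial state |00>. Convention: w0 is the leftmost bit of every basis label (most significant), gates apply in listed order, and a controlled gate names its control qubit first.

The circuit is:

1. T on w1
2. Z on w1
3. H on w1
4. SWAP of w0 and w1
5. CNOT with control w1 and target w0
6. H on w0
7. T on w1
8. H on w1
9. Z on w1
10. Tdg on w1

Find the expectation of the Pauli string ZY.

The observable ZY averages to sqrt(2)/2.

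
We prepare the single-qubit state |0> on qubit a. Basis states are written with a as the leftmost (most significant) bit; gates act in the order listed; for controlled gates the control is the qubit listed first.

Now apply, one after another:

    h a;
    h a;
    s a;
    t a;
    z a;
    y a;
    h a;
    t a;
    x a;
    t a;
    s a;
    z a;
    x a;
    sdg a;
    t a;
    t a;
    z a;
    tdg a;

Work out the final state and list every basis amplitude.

The final amplitudes are sqrt(2)*exp(I*pi/4)/2 on |0>, sqrt(2)*I/2 on |1>.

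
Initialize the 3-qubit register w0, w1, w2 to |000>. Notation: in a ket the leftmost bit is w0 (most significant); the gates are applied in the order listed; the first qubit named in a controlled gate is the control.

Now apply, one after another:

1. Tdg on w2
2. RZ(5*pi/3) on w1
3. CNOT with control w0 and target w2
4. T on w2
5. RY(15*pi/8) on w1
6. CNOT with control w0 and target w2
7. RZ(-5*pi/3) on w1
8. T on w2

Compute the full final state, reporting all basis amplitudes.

The final amplitudes are -cos(pi/16) on |000>, exp(I*pi/3)*sin(pi/16) on |010>, and 0 on every other basis state.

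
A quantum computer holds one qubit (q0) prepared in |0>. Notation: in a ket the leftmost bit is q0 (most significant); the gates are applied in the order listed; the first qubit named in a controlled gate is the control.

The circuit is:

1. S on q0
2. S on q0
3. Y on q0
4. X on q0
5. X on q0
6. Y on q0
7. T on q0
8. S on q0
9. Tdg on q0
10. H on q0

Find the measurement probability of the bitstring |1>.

A full measurement returns |1> with probability 1/2.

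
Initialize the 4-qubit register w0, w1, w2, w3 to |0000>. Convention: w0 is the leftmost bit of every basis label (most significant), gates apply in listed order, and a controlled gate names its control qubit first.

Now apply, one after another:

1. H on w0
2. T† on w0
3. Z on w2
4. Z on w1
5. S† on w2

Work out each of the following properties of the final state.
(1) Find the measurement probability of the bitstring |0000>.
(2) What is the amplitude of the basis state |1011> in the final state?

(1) A full measurement returns |0000> with probability 1/2.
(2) |1011> carries amplitude 0 in the final state.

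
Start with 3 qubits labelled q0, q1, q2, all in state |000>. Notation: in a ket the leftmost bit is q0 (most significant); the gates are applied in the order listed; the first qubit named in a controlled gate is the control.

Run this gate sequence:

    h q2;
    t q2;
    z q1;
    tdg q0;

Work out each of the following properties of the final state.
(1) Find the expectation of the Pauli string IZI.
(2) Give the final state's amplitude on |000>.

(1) The observable IZI averages to 1.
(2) The amplitude on |000> is sqrt(2)/2.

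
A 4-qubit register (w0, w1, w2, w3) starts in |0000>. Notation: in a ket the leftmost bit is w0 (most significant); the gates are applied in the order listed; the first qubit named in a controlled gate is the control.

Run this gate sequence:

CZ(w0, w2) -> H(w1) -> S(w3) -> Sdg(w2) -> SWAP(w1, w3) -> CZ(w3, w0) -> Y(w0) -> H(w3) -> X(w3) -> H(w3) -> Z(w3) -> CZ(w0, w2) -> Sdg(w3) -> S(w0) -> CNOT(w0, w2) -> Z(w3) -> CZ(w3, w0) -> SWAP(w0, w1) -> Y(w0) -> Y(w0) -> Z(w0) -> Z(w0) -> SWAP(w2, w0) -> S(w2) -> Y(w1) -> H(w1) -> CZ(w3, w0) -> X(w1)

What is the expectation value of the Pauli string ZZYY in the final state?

The expectation value of ZZYY is 0. Key observation: the block from step 8 through step 11 cancels to the identity and can be dropped.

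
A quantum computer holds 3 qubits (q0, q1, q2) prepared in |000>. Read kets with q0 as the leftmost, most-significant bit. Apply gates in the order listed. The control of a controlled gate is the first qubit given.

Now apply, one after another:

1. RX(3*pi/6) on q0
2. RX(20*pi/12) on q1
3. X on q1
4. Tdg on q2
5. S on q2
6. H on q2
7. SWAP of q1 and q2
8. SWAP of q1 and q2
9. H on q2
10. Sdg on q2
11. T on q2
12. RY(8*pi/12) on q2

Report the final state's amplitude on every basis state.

After the circuit, the state carries amplitude -sqrt(2)*I/8 on |000>, -sqrt(6)*I/8 on |001>, -sqrt(6)/8 on |010>, -3*sqrt(2)/8 on |011>, -sqrt(2)/8 on |100>, -sqrt(6)/8 on |101>, sqrt(6)*I/8 on |110>, 3*sqrt(2)*I/8 on |111>. Key observation: steps 4-11 multiply out to the identity, so the circuit reduces to the remaining gates.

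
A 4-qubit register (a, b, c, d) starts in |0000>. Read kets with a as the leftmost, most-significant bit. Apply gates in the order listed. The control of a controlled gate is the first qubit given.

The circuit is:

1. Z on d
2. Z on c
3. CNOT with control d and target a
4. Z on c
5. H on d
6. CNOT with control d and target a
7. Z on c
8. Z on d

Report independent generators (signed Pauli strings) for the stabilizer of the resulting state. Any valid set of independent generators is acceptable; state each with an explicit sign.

The stabilizer group can be generated by -XIIX, +ZIIZ, +IZII, +IIZI, among other valid generating sets.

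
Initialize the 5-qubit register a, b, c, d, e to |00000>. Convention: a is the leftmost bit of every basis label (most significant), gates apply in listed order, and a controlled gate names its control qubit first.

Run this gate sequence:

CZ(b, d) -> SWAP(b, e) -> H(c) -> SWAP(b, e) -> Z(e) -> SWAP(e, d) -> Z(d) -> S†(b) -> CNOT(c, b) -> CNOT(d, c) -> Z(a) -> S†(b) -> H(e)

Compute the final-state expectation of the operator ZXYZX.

The observable ZXYZX averages to -1.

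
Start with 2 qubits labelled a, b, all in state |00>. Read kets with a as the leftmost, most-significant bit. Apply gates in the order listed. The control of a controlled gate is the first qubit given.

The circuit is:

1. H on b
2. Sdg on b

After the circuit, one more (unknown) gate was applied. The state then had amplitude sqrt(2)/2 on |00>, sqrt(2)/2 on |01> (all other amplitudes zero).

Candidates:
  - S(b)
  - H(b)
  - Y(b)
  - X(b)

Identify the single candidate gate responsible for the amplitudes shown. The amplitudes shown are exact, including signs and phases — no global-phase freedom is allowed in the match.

It was S(b) that produced the state shown.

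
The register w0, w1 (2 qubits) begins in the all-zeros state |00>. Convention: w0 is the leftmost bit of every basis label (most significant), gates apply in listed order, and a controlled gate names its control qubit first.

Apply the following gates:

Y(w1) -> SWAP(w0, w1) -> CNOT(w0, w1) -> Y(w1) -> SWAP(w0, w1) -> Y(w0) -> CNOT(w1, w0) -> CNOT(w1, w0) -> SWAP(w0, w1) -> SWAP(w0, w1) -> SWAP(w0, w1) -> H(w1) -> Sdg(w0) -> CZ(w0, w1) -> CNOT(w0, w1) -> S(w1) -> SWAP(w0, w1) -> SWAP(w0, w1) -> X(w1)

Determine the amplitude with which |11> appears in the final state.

The amplitude on |11> is sqrt(2)/2. Key observation: steps 7-8 multiply out to the identity, so the circuit reduces to the remaining gates.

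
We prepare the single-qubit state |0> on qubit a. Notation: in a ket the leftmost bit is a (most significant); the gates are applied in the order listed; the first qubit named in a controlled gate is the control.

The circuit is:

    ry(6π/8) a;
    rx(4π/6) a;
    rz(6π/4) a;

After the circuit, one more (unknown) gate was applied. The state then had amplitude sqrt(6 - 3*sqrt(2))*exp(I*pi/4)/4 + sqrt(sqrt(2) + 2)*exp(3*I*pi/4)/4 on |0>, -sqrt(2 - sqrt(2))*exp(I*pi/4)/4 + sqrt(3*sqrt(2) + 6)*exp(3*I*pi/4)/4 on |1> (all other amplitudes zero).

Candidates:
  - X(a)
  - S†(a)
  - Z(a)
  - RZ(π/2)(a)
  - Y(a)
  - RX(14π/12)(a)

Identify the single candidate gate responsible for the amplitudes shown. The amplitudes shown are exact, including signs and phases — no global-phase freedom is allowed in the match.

The applied gate was X(a).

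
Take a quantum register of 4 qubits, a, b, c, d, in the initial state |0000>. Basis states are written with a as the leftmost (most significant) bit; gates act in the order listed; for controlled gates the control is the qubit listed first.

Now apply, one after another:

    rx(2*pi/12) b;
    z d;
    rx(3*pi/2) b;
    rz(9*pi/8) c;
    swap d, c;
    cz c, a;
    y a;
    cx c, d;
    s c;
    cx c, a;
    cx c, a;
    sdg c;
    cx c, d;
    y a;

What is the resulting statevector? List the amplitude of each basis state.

After the circuit, the state carries amplitude sqrt(3)*exp(7*I*pi/16)/2 on |0000>, exp(15*I*pi/16)/2 on |0100>, and 0 on every other basis state. Key observation: steps 7-14 multiply out to the identity, so the circuit reduces to the remaining gates.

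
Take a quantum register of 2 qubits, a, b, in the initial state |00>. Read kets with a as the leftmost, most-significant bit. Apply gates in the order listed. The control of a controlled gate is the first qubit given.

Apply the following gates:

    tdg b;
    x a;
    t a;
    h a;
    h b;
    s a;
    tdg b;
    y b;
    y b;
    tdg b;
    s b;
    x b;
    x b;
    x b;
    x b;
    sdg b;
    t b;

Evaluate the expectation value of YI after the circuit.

In the final state, YI has expectation -1.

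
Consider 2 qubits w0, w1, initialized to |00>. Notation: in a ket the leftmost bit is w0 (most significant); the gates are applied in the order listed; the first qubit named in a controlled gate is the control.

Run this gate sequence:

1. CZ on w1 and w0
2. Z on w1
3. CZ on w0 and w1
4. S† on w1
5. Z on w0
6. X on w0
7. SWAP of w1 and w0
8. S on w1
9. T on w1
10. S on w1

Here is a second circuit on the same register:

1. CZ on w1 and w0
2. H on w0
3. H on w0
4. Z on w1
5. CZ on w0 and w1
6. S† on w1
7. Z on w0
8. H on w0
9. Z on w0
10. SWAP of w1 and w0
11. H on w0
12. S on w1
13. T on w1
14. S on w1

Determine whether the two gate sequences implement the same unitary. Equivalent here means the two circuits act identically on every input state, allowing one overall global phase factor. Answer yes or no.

No: there is an input state on which the two circuits produce genuinely different outputs (not merely differing by a phase).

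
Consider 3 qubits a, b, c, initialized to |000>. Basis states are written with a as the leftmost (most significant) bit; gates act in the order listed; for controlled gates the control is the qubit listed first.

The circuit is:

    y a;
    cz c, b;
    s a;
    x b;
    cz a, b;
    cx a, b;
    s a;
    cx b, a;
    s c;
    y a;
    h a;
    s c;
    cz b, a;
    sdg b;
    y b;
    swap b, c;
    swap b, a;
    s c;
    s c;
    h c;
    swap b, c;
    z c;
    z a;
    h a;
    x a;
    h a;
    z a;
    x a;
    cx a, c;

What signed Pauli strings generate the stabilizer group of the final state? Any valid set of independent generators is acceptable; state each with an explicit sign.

One valid set of independent stabilizer generators is -IXI, -IIX, -ZII (any independent generating set of the same group is equally correct).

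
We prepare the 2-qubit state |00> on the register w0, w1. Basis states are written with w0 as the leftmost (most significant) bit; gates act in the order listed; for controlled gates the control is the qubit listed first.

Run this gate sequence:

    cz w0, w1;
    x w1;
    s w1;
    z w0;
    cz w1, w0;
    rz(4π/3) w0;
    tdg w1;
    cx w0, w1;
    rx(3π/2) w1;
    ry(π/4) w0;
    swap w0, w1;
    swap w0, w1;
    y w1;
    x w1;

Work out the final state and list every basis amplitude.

After the circuit, the state carries amplitude -sqrt(2*sqrt(2) + 4)*exp(7*I*pi/12)/4 on |00>, sqrt(2*sqrt(2) + 4)*exp(I*pi/12)/4 on |01>, -sqrt(4 - 2*sqrt(2))*exp(7*I*pi/12)/4 on |10>, sqrt(4 - 2*sqrt(2))*exp(I*pi/12)/4 on |11>. Key observation: steps 11-12 multiply out to the identity, so the circuit reduces to the remaining gates.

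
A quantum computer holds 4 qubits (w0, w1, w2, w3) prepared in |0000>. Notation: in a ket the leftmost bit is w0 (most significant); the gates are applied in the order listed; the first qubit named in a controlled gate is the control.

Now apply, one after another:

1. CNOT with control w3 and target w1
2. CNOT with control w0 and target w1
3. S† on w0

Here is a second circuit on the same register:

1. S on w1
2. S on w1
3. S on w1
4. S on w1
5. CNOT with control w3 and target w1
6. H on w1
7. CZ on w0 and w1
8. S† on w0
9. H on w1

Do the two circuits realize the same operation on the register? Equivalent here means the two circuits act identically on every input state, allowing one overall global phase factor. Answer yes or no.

Yes: on every input state the two circuits agree up to one overall phase factor.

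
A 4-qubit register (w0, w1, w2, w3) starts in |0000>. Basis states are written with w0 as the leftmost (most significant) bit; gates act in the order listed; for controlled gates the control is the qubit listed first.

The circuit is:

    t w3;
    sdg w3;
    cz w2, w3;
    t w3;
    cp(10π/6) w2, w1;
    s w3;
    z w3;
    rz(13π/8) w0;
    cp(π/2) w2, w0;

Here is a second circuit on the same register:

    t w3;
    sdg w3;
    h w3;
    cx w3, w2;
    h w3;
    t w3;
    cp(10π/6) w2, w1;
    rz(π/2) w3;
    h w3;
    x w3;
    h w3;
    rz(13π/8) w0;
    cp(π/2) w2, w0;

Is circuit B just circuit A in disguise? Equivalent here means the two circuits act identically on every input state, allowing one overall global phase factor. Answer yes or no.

No, they are not equivalent — no single phase factor reconciles the two unitaries.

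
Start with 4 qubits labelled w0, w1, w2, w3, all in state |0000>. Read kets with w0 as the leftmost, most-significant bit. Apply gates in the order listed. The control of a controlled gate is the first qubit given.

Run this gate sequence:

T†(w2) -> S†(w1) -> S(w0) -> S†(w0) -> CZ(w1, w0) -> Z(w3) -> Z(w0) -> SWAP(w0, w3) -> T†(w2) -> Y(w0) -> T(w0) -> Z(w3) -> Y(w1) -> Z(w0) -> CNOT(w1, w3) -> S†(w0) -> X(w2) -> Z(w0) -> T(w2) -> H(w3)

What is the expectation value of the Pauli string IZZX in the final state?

The observable IZZX averages to -1.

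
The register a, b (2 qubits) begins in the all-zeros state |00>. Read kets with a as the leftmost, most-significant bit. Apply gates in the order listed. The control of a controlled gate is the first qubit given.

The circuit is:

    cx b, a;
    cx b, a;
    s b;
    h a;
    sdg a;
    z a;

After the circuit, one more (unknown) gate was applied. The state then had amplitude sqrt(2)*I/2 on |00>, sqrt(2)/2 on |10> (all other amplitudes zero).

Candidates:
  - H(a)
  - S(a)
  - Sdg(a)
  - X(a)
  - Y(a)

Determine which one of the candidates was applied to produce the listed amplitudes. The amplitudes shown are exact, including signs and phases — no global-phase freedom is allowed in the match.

The applied gate was X(a). Key observation: the block from step 1 through step 2 cancels to the identity and can be dropped.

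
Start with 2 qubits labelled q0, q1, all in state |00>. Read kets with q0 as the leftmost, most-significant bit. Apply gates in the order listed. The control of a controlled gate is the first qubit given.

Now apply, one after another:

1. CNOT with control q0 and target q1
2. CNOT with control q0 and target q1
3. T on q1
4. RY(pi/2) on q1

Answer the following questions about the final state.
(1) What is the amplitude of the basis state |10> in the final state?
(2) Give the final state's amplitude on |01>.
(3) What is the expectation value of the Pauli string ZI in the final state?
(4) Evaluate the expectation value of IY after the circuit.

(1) |10> carries amplitude 0 in the final state. Key observation: the block from step 1 through step 2 cancels to the identity and can be dropped.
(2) The final state's coefficient on |01> equals sqrt(2)/2.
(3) The observable ZI averages to 1.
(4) The expectation value of IY is 0.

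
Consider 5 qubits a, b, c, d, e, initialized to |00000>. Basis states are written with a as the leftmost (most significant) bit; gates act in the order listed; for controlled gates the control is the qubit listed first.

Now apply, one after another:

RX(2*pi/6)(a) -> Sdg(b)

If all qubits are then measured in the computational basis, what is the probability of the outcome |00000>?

A full measurement returns |00000> with probability 3/4.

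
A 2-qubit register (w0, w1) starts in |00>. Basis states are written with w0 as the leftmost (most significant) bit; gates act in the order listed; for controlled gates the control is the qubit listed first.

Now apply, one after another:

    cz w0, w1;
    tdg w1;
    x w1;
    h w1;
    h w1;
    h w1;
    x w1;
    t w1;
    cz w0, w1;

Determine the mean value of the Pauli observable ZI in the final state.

The observable ZI averages to 1.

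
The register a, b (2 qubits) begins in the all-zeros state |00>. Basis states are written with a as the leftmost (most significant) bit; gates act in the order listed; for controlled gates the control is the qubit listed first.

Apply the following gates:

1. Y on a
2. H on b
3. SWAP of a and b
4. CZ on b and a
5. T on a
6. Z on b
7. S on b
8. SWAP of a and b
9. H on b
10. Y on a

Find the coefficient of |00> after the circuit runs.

|00> carries amplitude -I/2 + exp(3*I*pi/4)/2 in the final state.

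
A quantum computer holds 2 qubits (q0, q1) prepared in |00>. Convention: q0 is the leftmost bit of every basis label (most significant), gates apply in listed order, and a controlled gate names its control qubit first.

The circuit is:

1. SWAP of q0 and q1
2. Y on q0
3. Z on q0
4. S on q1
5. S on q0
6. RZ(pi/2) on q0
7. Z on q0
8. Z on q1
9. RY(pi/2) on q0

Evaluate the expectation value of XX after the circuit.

The expectation value of XX is 0.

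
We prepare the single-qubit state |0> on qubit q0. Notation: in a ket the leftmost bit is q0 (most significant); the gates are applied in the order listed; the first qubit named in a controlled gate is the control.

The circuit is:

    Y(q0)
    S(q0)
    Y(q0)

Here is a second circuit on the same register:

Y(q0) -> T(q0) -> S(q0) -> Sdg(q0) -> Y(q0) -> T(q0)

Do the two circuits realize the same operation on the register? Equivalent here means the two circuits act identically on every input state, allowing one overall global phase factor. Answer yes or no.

No, they are not equivalent — no single phase factor reconciles the two unitaries.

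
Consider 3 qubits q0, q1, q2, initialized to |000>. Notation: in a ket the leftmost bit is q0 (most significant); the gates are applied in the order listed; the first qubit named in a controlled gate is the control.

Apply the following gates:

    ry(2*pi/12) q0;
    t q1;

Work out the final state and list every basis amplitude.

After the circuit, the state carries amplitude sqrt(2)/4 + sqrt(6)/4 on |000>, -sqrt(2)/4 + sqrt(6)/4 on |100>, and 0 on every other basis state.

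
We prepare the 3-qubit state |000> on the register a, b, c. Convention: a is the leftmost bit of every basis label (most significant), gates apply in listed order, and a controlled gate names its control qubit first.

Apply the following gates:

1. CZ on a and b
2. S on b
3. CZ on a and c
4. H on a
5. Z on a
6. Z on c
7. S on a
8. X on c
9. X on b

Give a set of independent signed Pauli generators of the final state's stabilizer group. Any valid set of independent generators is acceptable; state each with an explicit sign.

One valid set of independent stabilizer generators is -YII, -IZI, -IIZ (any independent generating set of the same group is equally correct).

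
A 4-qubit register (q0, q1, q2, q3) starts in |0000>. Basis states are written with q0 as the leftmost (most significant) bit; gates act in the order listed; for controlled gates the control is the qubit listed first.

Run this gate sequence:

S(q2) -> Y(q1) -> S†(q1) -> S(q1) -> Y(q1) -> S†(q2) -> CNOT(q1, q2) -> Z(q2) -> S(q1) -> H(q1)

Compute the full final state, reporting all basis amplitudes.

The final amplitudes are sqrt(2)/2 on |0000>, sqrt(2)/2 on |0100>, and 0 on every other basis state. Key observation: gates 1-6 undo each other exactly, leaving only the rest of the circuit to track.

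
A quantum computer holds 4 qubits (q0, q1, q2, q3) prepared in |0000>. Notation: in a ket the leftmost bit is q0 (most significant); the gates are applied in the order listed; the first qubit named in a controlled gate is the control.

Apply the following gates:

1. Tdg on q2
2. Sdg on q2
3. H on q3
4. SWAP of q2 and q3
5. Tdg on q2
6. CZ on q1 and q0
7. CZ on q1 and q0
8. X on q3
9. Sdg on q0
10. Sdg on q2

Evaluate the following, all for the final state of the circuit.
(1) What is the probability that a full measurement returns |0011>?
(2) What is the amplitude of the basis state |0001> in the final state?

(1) The probability of measuring |0011> is 1/2. Key observation: steps 6-7 multiply out to the identity, so the circuit reduces to the remaining gates.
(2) |0001> carries amplitude sqrt(2)/2 in the final state.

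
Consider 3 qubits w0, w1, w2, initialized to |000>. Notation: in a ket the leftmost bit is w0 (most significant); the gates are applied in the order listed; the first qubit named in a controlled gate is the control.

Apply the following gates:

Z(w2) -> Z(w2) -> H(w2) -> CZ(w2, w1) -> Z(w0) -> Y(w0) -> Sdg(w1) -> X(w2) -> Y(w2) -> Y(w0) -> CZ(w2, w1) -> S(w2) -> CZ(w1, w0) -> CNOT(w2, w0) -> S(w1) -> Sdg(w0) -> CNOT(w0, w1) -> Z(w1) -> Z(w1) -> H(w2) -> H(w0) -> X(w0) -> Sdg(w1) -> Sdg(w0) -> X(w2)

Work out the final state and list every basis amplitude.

The resulting statevector has amplitude -sqrt(2)*I/4 on |000>, -sqrt(2)*I/4 on |001>, sqrt(2)/4 on |010>, -sqrt(2)/4 on |011>, -sqrt(2)/4 on |100>, -sqrt(2)/4 on |101>, sqrt(2)*I/4 on |110>, -sqrt(2)*I/4 on |111>.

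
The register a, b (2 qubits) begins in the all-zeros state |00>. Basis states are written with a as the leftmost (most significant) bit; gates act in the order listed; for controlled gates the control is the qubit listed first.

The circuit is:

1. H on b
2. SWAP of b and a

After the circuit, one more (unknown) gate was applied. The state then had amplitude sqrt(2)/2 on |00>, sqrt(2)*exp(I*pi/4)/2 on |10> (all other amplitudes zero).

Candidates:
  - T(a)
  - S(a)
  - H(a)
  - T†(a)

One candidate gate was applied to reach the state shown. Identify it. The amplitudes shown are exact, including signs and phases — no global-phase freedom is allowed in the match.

It was T(a) that produced the state shown.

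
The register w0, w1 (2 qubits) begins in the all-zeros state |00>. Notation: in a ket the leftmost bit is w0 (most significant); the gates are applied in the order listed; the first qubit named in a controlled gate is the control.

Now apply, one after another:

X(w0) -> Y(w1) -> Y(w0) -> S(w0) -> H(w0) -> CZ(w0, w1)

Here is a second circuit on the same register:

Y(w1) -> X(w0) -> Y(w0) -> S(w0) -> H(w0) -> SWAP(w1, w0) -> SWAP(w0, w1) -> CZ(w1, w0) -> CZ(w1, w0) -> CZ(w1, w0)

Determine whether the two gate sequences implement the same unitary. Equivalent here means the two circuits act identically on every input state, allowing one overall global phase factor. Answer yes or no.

Yes, they are equivalent — the unitaries differ by at most a global phase.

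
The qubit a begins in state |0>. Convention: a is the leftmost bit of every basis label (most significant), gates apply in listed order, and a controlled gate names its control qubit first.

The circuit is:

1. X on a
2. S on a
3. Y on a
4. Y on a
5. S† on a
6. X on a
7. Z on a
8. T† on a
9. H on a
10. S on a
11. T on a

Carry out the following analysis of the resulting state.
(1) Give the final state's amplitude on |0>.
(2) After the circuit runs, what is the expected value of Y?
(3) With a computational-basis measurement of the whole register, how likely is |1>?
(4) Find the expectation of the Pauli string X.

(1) The amplitude on |0> is sqrt(2)/2.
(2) The observable Y averages to sqrt(2)/2.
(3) Outcome |1> occurs with probability 1/2.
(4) The observable X averages to -sqrt(2)/2.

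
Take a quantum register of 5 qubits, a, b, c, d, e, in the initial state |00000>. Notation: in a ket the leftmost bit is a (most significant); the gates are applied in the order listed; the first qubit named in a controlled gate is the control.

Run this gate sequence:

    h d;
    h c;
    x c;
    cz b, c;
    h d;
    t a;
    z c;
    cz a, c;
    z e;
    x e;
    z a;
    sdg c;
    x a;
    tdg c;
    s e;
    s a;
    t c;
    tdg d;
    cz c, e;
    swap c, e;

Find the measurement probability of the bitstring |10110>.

Outcome |10110> occurs with probability 0.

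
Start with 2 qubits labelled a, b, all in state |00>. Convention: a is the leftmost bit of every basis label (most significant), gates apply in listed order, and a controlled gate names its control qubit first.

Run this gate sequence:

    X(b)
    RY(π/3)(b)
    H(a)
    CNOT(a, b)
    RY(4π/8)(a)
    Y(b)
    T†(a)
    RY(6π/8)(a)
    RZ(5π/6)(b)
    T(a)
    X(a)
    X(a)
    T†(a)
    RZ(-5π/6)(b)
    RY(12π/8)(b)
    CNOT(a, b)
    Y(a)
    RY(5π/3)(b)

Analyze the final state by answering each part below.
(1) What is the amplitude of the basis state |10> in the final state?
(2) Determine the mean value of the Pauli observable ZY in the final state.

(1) The amplitude on |10> is (-sqrt(6*sqrt(2) + 12)/16 + sqrt(2*sqrt(2) + 4)/16 + sqrt(2 - sqrt(2))*(-3*sqrt(2) - sqrt(6))*exp(I*pi/4)/16)*exp(3*I*pi/4).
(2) The observable ZY averages to 0.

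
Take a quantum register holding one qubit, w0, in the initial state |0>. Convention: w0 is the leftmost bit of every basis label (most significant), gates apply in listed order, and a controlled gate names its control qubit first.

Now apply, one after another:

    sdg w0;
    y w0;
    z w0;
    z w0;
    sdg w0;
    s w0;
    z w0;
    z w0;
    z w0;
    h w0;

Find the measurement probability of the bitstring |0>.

Outcome |0> occurs with probability 1/2. Key observation: steps 3-8 multiply out to the identity, so the circuit reduces to the remaining gates.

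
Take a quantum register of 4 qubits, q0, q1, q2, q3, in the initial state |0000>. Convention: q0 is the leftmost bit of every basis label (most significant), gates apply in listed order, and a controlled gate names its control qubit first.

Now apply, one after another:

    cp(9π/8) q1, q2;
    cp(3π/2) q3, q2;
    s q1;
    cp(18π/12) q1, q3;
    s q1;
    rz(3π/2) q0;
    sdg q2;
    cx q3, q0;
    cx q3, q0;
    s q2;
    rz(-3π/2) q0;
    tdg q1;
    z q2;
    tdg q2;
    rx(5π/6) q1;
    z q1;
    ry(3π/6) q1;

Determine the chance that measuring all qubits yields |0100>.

Outcome |0100> occurs with probability 1/2. Key observation: the block from step 6 through step 11 cancels to the identity and can be dropped.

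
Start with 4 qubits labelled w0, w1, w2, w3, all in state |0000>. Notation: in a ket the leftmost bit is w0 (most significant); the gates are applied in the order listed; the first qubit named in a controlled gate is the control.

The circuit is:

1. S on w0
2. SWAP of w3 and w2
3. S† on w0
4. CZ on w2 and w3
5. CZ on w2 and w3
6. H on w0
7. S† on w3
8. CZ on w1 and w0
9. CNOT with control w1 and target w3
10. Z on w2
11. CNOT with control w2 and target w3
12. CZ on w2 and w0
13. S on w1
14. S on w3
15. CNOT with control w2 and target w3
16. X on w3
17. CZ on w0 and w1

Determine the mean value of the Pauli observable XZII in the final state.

The observable XZII averages to 1.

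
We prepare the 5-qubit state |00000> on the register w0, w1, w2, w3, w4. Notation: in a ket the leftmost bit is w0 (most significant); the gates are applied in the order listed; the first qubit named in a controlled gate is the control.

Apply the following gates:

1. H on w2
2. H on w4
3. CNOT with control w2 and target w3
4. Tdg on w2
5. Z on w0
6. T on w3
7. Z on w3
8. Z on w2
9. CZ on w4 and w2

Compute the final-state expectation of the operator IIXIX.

The observable IIXIX averages to 0.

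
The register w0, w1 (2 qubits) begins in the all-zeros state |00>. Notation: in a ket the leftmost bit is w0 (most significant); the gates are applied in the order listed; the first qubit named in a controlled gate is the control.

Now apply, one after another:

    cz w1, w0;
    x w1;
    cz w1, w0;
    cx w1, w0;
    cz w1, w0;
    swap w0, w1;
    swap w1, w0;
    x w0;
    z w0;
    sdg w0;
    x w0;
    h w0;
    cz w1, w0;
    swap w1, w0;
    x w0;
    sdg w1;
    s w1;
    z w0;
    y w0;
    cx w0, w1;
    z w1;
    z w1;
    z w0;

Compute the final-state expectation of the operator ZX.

In the final state, ZX has expectation -1.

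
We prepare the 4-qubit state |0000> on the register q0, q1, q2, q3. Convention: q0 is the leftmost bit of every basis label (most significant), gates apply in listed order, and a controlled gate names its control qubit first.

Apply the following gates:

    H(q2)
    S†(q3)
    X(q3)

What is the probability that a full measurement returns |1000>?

Outcome |1000> occurs with probability 0.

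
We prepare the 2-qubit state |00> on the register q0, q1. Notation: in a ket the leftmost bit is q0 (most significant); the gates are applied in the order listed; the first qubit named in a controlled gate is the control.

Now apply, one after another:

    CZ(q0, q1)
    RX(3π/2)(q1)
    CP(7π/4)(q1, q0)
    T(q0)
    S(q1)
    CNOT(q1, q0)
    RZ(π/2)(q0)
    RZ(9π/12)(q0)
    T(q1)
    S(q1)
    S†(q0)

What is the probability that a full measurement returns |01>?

Outcome |01> occurs with probability 0.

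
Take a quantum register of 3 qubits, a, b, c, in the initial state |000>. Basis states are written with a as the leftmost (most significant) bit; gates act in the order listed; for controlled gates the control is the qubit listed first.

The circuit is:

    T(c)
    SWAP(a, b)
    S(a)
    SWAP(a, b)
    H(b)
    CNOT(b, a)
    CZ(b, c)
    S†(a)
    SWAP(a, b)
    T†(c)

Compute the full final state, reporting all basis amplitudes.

The final amplitudes are sqrt(2)/2 on |000>, -sqrt(2)*I/2 on |110>, and 0 on every other basis state.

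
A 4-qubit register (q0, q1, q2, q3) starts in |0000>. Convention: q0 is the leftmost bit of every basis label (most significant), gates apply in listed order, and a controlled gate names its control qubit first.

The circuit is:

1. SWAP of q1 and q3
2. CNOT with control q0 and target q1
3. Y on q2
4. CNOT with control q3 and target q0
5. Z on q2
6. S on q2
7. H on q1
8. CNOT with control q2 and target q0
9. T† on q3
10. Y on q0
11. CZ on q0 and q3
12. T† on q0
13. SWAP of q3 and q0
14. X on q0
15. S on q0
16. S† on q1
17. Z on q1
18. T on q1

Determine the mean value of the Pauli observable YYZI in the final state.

The observable YYZI averages to 0.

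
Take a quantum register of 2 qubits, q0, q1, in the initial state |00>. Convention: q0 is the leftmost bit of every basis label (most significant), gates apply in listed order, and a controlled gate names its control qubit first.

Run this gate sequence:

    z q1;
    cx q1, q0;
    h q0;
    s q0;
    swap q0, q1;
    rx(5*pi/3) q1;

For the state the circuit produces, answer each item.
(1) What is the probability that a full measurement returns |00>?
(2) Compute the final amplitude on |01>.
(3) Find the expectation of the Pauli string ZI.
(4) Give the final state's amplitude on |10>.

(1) A full measurement returns |00> with probability 1/2 - sqrt(3)/4.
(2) The amplitude on |01> is I*(-sqrt(6) - sqrt(2))/4.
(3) The observable ZI averages to 1.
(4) The final state's coefficient on |10> equals 0.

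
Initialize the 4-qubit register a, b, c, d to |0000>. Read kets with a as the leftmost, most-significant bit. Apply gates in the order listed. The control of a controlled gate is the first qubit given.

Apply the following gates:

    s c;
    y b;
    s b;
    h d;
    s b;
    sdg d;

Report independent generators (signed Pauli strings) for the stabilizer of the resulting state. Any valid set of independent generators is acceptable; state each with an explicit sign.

The final state is stabilized by the group generated by -IIIY, +ZIII, -IZII, +IIZI; other independent generating sets are equally valid.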